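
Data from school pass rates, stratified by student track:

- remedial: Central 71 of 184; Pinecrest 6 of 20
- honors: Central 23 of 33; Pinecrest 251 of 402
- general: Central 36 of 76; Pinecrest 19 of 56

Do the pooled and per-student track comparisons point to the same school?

Remedial: Central 71/184 = 38.6%, Pinecrest 6/20 = 30.0% → Central
Honors: Central 23/33 = 69.7%, Pinecrest 251/402 = 62.4% → Central
General: Central 36/76 = 47.4%, Pinecrest 19/56 = 33.9% → Central
Overall: Central 130/293 = 44.4%, Pinecrest 276/478 = 57.7% → Pinecrest
Central wins each student group but Pinecrest wins overall — the comparison reverses. Central's students skew toward remedial, which has a lower base rate.

No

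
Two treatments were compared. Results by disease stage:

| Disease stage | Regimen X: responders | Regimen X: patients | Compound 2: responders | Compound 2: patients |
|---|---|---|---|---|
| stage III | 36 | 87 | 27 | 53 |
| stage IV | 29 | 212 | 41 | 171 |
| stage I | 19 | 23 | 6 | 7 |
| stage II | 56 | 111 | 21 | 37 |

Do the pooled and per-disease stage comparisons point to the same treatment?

Stage III: Regimen X 36/87 = 41.4%, Compound 2 27/53 = 50.9% → Compound 2
Stage IV: Regimen X 29/212 = 13.7%, Compound 2 41/171 = 24.0% → Compound 2
Stage I: Regimen X 19/23 = 82.6%, Compound 2 6/7 = 85.7% → Compound 2
Stage II: Regimen X 56/111 = 50.5%, Compound 2 21/37 = 56.8% → Compound 2
Overall: Regimen X 140/433 = 32.3%, Compound 2 95/268 = 35.4% → Compound 2
Compound 2 wins overall and in every disease group — no reversal.

Yes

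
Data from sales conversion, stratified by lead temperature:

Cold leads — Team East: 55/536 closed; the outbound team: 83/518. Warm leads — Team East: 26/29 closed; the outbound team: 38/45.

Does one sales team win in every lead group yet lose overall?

Cold: Team East 55/536 = 10.3%, the outbound team 83/518 = 16.0% → the outbound team
Warm: Team East 26/29 = 89.7%, the outbound team 38/45 = 84.4% → Team East
Overall: Team East 81/565 = 14.3%, the outbound team 121/563 = 21.5% → the outbound team
Neither sweeps: Team East wins 1 of 2 groups, the outbound team wins 1. The outbound team wins overall but not every group — no Simpson reversal.

No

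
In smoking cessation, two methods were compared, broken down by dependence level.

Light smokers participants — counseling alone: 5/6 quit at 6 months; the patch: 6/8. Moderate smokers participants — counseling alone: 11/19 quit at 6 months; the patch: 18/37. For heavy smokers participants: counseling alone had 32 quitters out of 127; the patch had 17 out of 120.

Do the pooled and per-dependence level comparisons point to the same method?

Light smokers: counseling alone 5/6 = 83.3%, the patch 6/8 = 75.0% → counseling alone
Moderate smokers: counseling alone 11/19 = 57.9%, the patch 18/37 = 48.6% → counseling alone
Heavy smokers: counseling alone 32/127 = 25.2%, the patch 17/120 = 14.2% → counseling alone
Overall: counseling alone 48/152 = 31.6%, the patch 41/165 = 24.8% → counseling alone
Counseling alone wins overall and in every dependence group — no reversal.

Yes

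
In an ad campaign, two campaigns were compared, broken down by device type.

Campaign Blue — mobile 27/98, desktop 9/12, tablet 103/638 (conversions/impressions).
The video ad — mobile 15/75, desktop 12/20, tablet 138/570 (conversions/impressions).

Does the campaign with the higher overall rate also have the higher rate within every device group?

No

Mobile: Campaign Blue 27/98 = 27.6%, the video ad 15/75 = 20.0% → Campaign Blue
Desktop: Campaign Blue 9/12 = 75.0%, the video ad 12/20 = 60.0% → Campaign Blue
Tablet: Campaign Blue 103/638 = 16.1%, the video ad 138/570 = 24.2% → the video ad
Overall: Campaign Blue 139/748 = 18.6%, the video ad 165/665 = 24.8% → the video ad
Neither sweeps: Campaign Blue wins 2 of 3 groups, the video ad wins 1. The video ad wins overall but not every group — no Simpson reversal.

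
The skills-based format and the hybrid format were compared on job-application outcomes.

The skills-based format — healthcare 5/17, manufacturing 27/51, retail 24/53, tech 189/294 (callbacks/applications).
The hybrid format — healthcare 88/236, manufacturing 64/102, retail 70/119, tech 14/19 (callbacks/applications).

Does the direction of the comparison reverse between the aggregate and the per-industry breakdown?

Healthcare: the skills-based format 5/17 = 29.4%, the hybrid format 88/236 = 37.3% → the hybrid format
Manufacturing: the skills-based format 27/51 = 52.9%, the hybrid format 64/102 = 62.7% → the hybrid format
Retail: the skills-based format 24/53 = 45.3%, the hybrid format 70/119 = 58.8% → the hybrid format
Tech: the skills-based format 189/294 = 64.3%, the hybrid format 14/19 = 73.7% → the hybrid format
Overall: the skills-based format 245/415 = 59.0%, the hybrid format 236/476 = 49.6% → the skills-based format
The hybrid format wins each industry group but the skills-based format wins overall — the comparison reverses. The hybrid format's applications skew toward healthcare, which has a lower base rate.

Yes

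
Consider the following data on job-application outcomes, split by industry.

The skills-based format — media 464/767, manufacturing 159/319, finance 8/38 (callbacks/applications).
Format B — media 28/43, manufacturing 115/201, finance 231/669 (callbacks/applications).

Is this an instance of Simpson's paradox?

Media: the skills-based format 464/767 = 60.5%, Format B 28/43 = 65.1% → Format B
Manufacturing: the skills-based format 159/319 = 49.8%, Format B 115/201 = 57.2% → Format B
Finance: the skills-based format 8/38 = 21.1%, Format B 231/669 = 34.5% → Format B
Overall: the skills-based format 631/1124 = 56.1%, Format B 374/913 = 41.0% → the skills-based format
Format B wins each industry group but the skills-based format wins overall — the comparison reverses. Format B's applications skew toward finance, which has a lower base rate.

Yes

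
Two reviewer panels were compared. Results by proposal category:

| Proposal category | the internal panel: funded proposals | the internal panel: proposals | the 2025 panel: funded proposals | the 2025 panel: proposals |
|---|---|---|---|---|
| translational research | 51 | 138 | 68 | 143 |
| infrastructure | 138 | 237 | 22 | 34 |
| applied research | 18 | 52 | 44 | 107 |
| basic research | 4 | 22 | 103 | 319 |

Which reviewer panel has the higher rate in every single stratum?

the 2025 panel

Translational research: the internal panel 51/138 = 37.0%, the 2025 panel 68/143 = 47.6% → the 2025 panel
Infrastructure: the internal panel 138/237 = 58.2%, the 2025 panel 22/34 = 64.7% → the 2025 panel
Applied research: the internal panel 18/52 = 34.6%, the 2025 panel 44/107 = 41.1% → the 2025 panel
Basic research: the internal panel 4/22 = 18.2%, the 2025 panel 103/319 = 32.3% → the 2025 panel
The 2025 panel has the higher rate in all 4 groups.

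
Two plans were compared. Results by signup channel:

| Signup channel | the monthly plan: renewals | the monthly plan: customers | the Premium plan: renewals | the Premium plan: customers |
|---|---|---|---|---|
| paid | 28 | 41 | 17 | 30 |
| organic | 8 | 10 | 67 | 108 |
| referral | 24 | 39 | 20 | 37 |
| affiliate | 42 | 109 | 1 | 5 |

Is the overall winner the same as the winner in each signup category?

No

Paid: the monthly plan 28/41 = 68.3%, the Premium plan 17/30 = 56.7% → the monthly plan
Organic: the monthly plan 8/10 = 80.0%, the Premium plan 67/108 = 62.0% → the monthly plan
Referral: the monthly plan 24/39 = 61.5%, the Premium plan 20/37 = 54.1% → the monthly plan
Affiliate: the monthly plan 42/109 = 38.5%, the Premium plan 1/5 = 20.0% → the monthly plan
Overall: the monthly plan 102/199 = 51.3%, the Premium plan 105/180 = 58.3% → the Premium plan
The monthly plan wins each signup group but the Premium plan wins overall — the comparison reverses. The monthly plan's customers skew toward affiliate, which has a lower base rate.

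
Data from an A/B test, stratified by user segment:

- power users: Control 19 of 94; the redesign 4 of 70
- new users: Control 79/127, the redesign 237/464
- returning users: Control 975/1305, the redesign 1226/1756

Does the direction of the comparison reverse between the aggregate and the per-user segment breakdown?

Power users: Control 19/94 = 20.2%, the redesign 4/70 = 5.7% → Control
New users: Control 79/127 = 62.2%, the redesign 237/464 = 51.1% → Control
Returning users: Control 975/1305 = 74.7%, the redesign 1226/1756 = 69.8% → Control
Overall: Control 1073/1526 = 70.3%, the redesign 1467/2290 = 64.1% → Control
Control wins overall and in every user group — no reversal.

No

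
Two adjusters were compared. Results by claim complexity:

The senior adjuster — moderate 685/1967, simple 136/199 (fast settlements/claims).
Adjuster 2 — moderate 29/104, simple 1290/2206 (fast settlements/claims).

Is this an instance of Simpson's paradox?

Moderate: the senior adjuster 685/1967 = 34.8%, Adjuster 2 29/104 = 27.9% → the senior adjuster
Simple: the senior adjuster 136/199 = 68.3%, Adjuster 2 1290/2206 = 58.5% → the senior adjuster
Overall: the senior adjuster 821/2166 = 37.9%, Adjuster 2 1319/2310 = 57.1% → Adjuster 2
The senior adjuster wins each claim group but Adjuster 2 wins overall — the comparison reverses. The senior adjuster's claims skew toward moderate, which has a lower base rate.

Yes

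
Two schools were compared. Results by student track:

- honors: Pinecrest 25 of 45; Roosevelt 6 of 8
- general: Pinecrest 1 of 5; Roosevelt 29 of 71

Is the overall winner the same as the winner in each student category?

Honors: Pinecrest 25/45 = 55.6%, Roosevelt 6/8 = 75.0% → Roosevelt
General: Pinecrest 1/5 = 20.0%, Roosevelt 29/71 = 40.8% → Roosevelt
Overall: Pinecrest 26/50 = 52.0%, Roosevelt 35/79 = 44.3% → Pinecrest
Roosevelt wins each student group but Pinecrest wins overall — the comparison reverses. Roosevelt's students skew toward general, which has a lower base rate.

No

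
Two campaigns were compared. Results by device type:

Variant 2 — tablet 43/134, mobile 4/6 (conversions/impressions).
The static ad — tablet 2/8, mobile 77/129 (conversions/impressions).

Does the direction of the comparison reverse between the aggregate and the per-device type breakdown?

Yes

Tablet: Variant 2 43/134 = 32.1%, the static ad 2/8 = 25.0% → Variant 2
Mobile: Variant 2 4/6 = 66.7%, the static ad 77/129 = 59.7% → Variant 2
Overall: Variant 2 47/140 = 33.6%, the static ad 79/137 = 57.7% → the static ad
Variant 2 wins each device group but the static ad wins overall — the comparison reverses. Variant 2's impressions skew toward tablet, which has a lower base rate.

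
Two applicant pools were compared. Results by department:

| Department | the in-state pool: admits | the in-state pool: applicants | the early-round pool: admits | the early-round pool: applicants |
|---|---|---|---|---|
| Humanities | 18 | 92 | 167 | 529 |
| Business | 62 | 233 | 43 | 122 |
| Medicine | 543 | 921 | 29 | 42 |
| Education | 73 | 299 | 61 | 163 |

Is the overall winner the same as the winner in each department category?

Humanities: the in-state pool 18/92 = 19.6%, the early-round pool 167/529 = 31.6% → the early-round pool
Business: the in-state pool 62/233 = 26.6%, the early-round pool 43/122 = 35.2% → the early-round pool
Medicine: the in-state pool 543/921 = 59.0%, the early-round pool 29/42 = 69.0% → the early-round pool
Education: the in-state pool 73/299 = 24.4%, the early-round pool 61/163 = 37.4% → the early-round pool
Overall: the in-state pool 696/1545 = 45.0%, the early-round pool 300/856 = 35.0% → the in-state pool
The early-round pool wins each department group but the in-state pool wins overall — the comparison reverses. The early-round pool's applicants skew toward Humanities, which has a lower base rate.

No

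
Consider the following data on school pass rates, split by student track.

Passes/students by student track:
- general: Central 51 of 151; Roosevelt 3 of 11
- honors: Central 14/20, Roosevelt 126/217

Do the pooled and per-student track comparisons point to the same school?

No

General: Central 51/151 = 33.8%, Roosevelt 3/11 = 27.3% → Central
Honors: Central 14/20 = 70.0%, Roosevelt 126/217 = 58.1% → Central
Overall: Central 65/171 = 38.0%, Roosevelt 129/228 = 56.6% → Roosevelt
Central wins each student group but Roosevelt wins overall — the comparison reverses. Central's students skew toward general, which has a lower base rate.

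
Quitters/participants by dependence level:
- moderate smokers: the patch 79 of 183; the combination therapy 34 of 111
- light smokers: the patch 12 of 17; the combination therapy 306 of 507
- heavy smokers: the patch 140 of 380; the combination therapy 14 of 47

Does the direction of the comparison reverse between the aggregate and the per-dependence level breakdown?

Moderate smokers: the patch 79/183 = 43.2%, the combination therapy 34/111 = 30.6% → the patch
Light smokers: the patch 12/17 = 70.6%, the combination therapy 306/507 = 60.4% → the patch
Heavy smokers: the patch 140/380 = 36.8%, the combination therapy 14/47 = 29.8% → the patch
Overall: the patch 231/580 = 39.8%, the combination therapy 354/665 = 53.2% → the combination therapy
The patch wins each dependence group but the combination therapy wins overall — the comparison reverses. The patch's participants skew toward heavy smokers, which has a lower base rate.

Yes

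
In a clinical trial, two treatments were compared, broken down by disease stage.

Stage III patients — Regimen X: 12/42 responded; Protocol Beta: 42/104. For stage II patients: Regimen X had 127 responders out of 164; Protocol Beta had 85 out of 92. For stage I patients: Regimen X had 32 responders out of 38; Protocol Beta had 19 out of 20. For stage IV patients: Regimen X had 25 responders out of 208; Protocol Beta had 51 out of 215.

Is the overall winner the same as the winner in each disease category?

Stage III: Regimen X 12/42 = 28.6%, Protocol Beta 42/104 = 40.4% → Protocol Beta
Stage II: Regimen X 127/164 = 77.4%, Protocol Beta 85/92 = 92.4% → Protocol Beta
Stage I: Regimen X 32/38 = 84.2%, Protocol Beta 19/20 = 95.0% → Protocol Beta
Stage IV: Regimen X 25/208 = 12.0%, Protocol Beta 51/215 = 23.7% → Protocol Beta
Overall: Regimen X 196/452 = 43.4%, Protocol Beta 197/431 = 45.7% → Protocol Beta
Protocol Beta wins overall and in every disease group — no reversal.

Yes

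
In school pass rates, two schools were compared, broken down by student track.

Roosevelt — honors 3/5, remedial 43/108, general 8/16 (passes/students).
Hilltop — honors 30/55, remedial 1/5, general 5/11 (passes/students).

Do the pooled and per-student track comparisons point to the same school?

Honors: Roosevelt 3/5 = 60.0%, Hilltop 30/55 = 54.5% → Roosevelt
Remedial: Roosevelt 43/108 = 39.8%, Hilltop 1/5 = 20.0% → Roosevelt
General: Roosevelt 8/16 = 50.0%, Hilltop 5/11 = 45.5% → Roosevelt
Overall: Roosevelt 54/129 = 41.9%, Hilltop 36/71 = 50.7% → Hilltop
Roosevelt wins each student group but Hilltop wins overall — the comparison reverses. Roosevelt's students skew toward remedial, which has a lower base rate.

No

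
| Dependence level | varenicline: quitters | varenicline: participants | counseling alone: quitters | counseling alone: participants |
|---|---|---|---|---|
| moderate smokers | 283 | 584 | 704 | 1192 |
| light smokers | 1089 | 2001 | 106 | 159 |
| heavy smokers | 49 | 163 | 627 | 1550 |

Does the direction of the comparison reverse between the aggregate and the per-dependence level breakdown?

Yes

Moderate smokers: varenicline 283/584 = 48.5%, counseling alone 704/1192 = 59.1% → counseling alone
Light smokers: varenicline 1089/2001 = 54.4%, counseling alone 106/159 = 66.7% → counseling alone
Heavy smokers: varenicline 49/163 = 30.1%, counseling alone 627/1550 = 40.5% → counseling alone
Overall: varenicline 1421/2748 = 51.7%, counseling alone 1437/2901 = 49.5% → varenicline
Counseling alone wins each dependence group but varenicline wins overall — the comparison reverses. Counseling alone's participants skew toward heavy smokers, which has a lower base rate.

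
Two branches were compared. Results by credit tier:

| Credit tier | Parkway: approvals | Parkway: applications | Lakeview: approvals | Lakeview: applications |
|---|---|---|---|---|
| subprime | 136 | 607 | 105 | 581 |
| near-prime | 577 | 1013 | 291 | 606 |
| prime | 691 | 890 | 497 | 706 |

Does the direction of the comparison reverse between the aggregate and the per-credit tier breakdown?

No

Subprime: Parkway 136/607 = 22.4%, Lakeview 105/581 = 18.1% → Parkway
Near-prime: Parkway 577/1013 = 57.0%, Lakeview 291/606 = 48.0% → Parkway
Prime: Parkway 691/890 = 77.6%, Lakeview 497/706 = 70.4% → Parkway
Overall: Parkway 1404/2510 = 55.9%, Lakeview 893/1893 = 47.2% → Parkway
Parkway wins overall and in every credit group — no reversal.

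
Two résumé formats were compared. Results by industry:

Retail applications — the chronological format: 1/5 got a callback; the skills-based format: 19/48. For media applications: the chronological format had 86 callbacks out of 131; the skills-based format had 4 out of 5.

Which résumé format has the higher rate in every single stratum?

the skills-based format

Retail: the chronological format 1/5 = 20.0%, the skills-based format 19/48 = 39.6% → the skills-based format
Media: the chronological format 86/131 = 65.6%, the skills-based format 4/5 = 80.0% → the skills-based format
The skills-based format has the higher rate in both groups.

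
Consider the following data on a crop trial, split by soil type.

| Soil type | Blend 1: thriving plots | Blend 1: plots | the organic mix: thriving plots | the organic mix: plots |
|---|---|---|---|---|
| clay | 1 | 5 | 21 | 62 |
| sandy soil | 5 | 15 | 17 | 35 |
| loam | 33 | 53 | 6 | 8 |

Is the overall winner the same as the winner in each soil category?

Clay: Blend 1 1/5 = 20.0%, the organic mix 21/62 = 33.9% → the organic mix
Sandy soil: Blend 1 5/15 = 33.3%, the organic mix 17/35 = 48.6% → the organic mix
Loam: Blend 1 33/53 = 62.3%, the organic mix 6/8 = 75.0% → the organic mix
Overall: Blend 1 39/73 = 53.4%, the organic mix 44/105 = 41.9% → Blend 1
The organic mix wins each soil group but Blend 1 wins overall — the comparison reverses. The organic mix's plots skew toward clay, which has a lower base rate.

No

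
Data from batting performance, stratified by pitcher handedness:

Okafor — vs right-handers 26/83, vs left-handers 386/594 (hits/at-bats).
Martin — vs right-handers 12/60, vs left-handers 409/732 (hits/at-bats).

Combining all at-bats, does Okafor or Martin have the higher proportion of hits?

Okafor

Vs right-handers: Okafor 26/83 = 31.3%, Martin 12/60 = 20.0% → Okafor
Vs left-handers: Okafor 386/594 = 65.0%, Martin 409/732 = 55.9% → Okafor
Overall: Okafor 412/677 = 60.9%, Martin 421/792 = 53.2% → Okafor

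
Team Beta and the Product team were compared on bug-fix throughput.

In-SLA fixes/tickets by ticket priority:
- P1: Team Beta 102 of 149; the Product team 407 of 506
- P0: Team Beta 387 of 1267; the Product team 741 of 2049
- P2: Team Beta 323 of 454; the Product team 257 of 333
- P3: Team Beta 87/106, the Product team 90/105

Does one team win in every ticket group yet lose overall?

No

P1: Team Beta 102/149 = 68.5%, the Product team 407/506 = 80.4% → the Product team
P0: Team Beta 387/1267 = 30.5%, the Product team 741/2049 = 36.2% → the Product team
P2: Team Beta 323/454 = 71.1%, the Product team 257/333 = 77.2% → the Product team
P3: Team Beta 87/106 = 82.1%, the Product team 90/105 = 85.7% → the Product team
Overall: Team Beta 899/1976 = 45.5%, the Product team 1495/2993 = 49.9% → the Product team
The Product team wins overall and in every ticket group — no reversal.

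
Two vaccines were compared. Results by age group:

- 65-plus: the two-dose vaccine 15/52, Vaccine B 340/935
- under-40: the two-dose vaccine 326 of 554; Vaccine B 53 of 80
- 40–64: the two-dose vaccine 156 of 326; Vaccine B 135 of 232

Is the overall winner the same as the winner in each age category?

No

65-plus: the two-dose vaccine 15/52 = 28.8%, Vaccine B 340/935 = 36.4% → Vaccine B
Under-40: the two-dose vaccine 326/554 = 58.8%, Vaccine B 53/80 = 66.2% → Vaccine B
40–64: the two-dose vaccine 156/326 = 47.9%, Vaccine B 135/232 = 58.2% → Vaccine B
Overall: the two-dose vaccine 497/932 = 53.3%, Vaccine B 528/1247 = 42.3% → the two-dose vaccine
Vaccine B wins each age group but the two-dose vaccine wins overall — the comparison reverses. Vaccine B's recipients skew toward 65-plus, which has a lower base rate.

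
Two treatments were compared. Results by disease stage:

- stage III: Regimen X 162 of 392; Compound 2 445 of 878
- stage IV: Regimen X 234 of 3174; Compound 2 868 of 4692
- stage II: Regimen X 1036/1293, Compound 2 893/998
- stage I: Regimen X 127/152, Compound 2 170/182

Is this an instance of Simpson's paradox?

No

Stage III: Regimen X 162/392 = 41.3%, Compound 2 445/878 = 50.7% → Compound 2
Stage IV: Regimen X 234/3174 = 7.4%, Compound 2 868/4692 = 18.5% → Compound 2
Stage II: Regimen X 1036/1293 = 80.1%, Compound 2 893/998 = 89.5% → Compound 2
Stage I: Regimen X 127/152 = 83.6%, Compound 2 170/182 = 93.4% → Compound 2
Overall: Regimen X 1559/5011 = 31.1%, Compound 2 2376/6750 = 35.2% → Compound 2
Compound 2 wins overall and in every disease group — no reversal.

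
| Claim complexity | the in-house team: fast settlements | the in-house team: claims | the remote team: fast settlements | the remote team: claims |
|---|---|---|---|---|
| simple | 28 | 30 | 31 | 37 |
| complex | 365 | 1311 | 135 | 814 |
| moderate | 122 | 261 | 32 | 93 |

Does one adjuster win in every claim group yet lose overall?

No

Simple: the in-house team 28/30 = 93.3%, the remote team 31/37 = 83.8% → the in-house team
Complex: the in-house team 365/1311 = 27.8%, the remote team 135/814 = 16.6% → the in-house team
Moderate: the in-house team 122/261 = 46.7%, the remote team 32/93 = 34.4% → the in-house team
Overall: the in-house team 515/1602 = 32.1%, the remote team 198/944 = 21.0% → the in-house team
The in-house team wins overall and in every claim group — no reversal.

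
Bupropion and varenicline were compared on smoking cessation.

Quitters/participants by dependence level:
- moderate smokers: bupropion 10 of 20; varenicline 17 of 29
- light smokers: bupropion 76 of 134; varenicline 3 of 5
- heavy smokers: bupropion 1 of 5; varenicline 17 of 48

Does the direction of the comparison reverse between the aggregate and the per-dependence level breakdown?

Moderate smokers: bupropion 10/20 = 50.0%, varenicline 17/29 = 58.6% → varenicline
Light smokers: bupropion 76/134 = 56.7%, varenicline 3/5 = 60.0% → varenicline
Heavy smokers: bupropion 1/5 = 20.0%, varenicline 17/48 = 35.4% → varenicline
Overall: bupropion 87/159 = 54.7%, varenicline 37/82 = 45.1% → bupropion
Varenicline wins each dependence group but bupropion wins overall — the comparison reverses. Varenicline's participants skew toward heavy smokers, which has a lower base rate.

Yes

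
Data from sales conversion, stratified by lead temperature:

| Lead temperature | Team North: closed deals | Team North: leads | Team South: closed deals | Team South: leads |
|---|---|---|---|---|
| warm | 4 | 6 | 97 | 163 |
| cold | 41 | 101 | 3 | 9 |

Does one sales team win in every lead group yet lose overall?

Warm: Team North 4/6 = 66.7%, Team South 97/163 = 59.5% → Team North
Cold: Team North 41/101 = 40.6%, Team South 3/9 = 33.3% → Team North
Overall: Team North 45/107 = 42.1%, Team South 100/172 = 58.1% → Team South
Team North wins each lead group but Team South wins overall — the comparison reverses. Team North's leads skew toward cold, which has a lower base rate.

Yes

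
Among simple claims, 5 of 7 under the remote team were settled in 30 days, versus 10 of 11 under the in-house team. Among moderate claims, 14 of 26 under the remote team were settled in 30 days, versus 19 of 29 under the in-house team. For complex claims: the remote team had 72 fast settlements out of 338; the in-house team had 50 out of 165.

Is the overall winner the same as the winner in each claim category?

Yes

Simple: the remote team 5/7 = 71.4%, the in-house team 10/11 = 90.9% → the in-house team
Moderate: the remote team 14/26 = 53.8%, the in-house team 19/29 = 65.5% → the in-house team
Complex: the remote team 72/338 = 21.3%, the in-house team 50/165 = 30.3% → the in-house team
Overall: the remote team 91/371 = 24.5%, the in-house team 79/205 = 38.5% → the in-house team
The in-house team wins overall and in every claim group — no reversal.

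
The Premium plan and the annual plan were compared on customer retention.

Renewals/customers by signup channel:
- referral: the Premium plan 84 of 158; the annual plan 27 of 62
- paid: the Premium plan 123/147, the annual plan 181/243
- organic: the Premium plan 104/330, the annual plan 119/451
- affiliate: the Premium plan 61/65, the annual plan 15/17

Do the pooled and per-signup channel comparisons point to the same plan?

Yes

Referral: the Premium plan 84/158 = 53.2%, the annual plan 27/62 = 43.5% → the Premium plan
Paid: the Premium plan 123/147 = 83.7%, the annual plan 181/243 = 74.5% → the Premium plan
Organic: the Premium plan 104/330 = 31.5%, the annual plan 119/451 = 26.4% → the Premium plan
Affiliate: the Premium plan 61/65 = 93.8%, the annual plan 15/17 = 88.2% → the Premium plan
Overall: the Premium plan 372/700 = 53.1%, the annual plan 342/773 = 44.2% → the Premium plan
The Premium plan wins overall and in every signup group — no reversal.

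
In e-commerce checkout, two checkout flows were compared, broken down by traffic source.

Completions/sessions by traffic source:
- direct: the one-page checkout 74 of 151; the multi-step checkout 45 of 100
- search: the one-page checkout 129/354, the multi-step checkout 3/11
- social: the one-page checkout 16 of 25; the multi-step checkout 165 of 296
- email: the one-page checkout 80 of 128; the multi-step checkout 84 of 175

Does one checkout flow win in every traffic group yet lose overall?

Direct: the one-page checkout 74/151 = 49.0%, the multi-step checkout 45/100 = 45.0% → the one-page checkout
Search: the one-page checkout 129/354 = 36.4%, the multi-step checkout 3/11 = 27.3% → the one-page checkout
Social: the one-page checkout 16/25 = 64.0%, the multi-step checkout 165/296 = 55.7% → the one-page checkout
Email: the one-page checkout 80/128 = 62.5%, the multi-step checkout 84/175 = 48.0% → the one-page checkout
Overall: the one-page checkout 299/658 = 45.4%, the multi-step checkout 297/582 = 51.0% → the multi-step checkout
The one-page checkout wins each traffic group but the multi-step checkout wins overall — the comparison reverses. The one-page checkout's sessions skew toward search, which has a lower base rate.

Yes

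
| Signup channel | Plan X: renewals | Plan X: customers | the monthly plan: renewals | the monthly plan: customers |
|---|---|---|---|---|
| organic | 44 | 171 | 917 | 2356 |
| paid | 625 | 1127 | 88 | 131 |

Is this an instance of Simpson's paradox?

Organic: Plan X 44/171 = 25.7%, the monthly plan 917/2356 = 38.9% → the monthly plan
Paid: Plan X 625/1127 = 55.5%, the monthly plan 88/131 = 67.2% → the monthly plan
Overall: Plan X 669/1298 = 51.5%, the monthly plan 1005/2487 = 40.4% → Plan X
The monthly plan wins each signup group but Plan X wins overall — the comparison reverses. The monthly plan's customers skew toward organic, which has a lower base rate.

Yes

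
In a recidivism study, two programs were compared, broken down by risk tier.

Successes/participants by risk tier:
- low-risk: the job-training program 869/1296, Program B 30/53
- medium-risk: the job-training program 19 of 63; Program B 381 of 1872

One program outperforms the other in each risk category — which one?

Low-risk: the job-training program 869/1296 = 67.1%, Program B 30/53 = 56.6% → the job-training program
Medium-risk: the job-training program 19/63 = 30.2%, Program B 381/1872 = 20.4% → the job-training program
The job-training program has the higher rate in both groups.

the job-training program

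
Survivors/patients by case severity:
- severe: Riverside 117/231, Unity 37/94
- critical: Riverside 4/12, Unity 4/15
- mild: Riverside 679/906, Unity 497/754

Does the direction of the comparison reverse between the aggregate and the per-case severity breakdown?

No

Severe: Riverside 117/231 = 50.6%, Unity 37/94 = 39.4% → Riverside
Critical: Riverside 4/12 = 33.3%, Unity 4/15 = 26.7% → Riverside
Mild: Riverside 679/906 = 74.9%, Unity 497/754 = 65.9% → Riverside
Overall: Riverside 800/1149 = 69.6%, Unity 538/863 = 62.3% → Riverside
Riverside wins overall and in every case group — no reversal.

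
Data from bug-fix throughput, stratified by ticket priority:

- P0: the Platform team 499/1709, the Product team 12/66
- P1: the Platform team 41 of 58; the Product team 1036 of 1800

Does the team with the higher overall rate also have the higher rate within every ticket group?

No

P0: the Platform team 499/1709 = 29.2%, the Product team 12/66 = 18.2% → the Platform team
P1: the Platform team 41/58 = 70.7%, the Product team 1036/1800 = 57.6% → the Platform team
Overall: the Platform team 540/1767 = 30.6%, the Product team 1048/1866 = 56.2% → the Product team
The Platform team wins each ticket group but the Product team wins overall — the comparison reverses. The Platform team's tickets skew toward P0, which has a lower base rate.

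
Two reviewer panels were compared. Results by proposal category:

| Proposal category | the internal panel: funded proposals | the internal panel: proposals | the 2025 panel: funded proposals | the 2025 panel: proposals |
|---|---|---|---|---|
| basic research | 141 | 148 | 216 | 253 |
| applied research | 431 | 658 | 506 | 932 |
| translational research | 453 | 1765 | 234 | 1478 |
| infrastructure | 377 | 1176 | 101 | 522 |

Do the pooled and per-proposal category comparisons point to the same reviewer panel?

Yes

Basic research: the internal panel 141/148 = 95.3%, the 2025 panel 216/253 = 85.4% → the internal panel
Applied research: the internal panel 431/658 = 65.5%, the 2025 panel 506/932 = 54.3% → the internal panel
Translational research: the internal panel 453/1765 = 25.7%, the 2025 panel 234/1478 = 15.8% → the internal panel
Infrastructure: the internal panel 377/1176 = 32.1%, the 2025 panel 101/522 = 19.3% → the internal panel
Overall: the internal panel 1402/3747 = 37.4%, the 2025 panel 1057/3185 = 33.2% → the internal panel
The internal panel wins overall and in every proposal group — no reversal.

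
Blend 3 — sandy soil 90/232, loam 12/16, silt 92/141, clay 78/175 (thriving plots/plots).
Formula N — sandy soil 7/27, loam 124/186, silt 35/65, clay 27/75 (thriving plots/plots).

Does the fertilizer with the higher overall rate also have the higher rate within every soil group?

No

Sandy soil: Blend 3 90/232 = 38.8%, Formula N 7/27 = 25.9% → Blend 3
Loam: Blend 3 12/16 = 75.0%, Formula N 124/186 = 66.7% → Blend 3
Silt: Blend 3 92/141 = 65.2%, Formula N 35/65 = 53.8% → Blend 3
Clay: Blend 3 78/175 = 44.6%, Formula N 27/75 = 36.0% → Blend 3
Overall: Blend 3 272/564 = 48.2%, Formula N 193/353 = 54.7% → Formula N
Blend 3 wins each soil group but Formula N wins overall — the comparison reverses. Blend 3's plots skew toward sandy soil, which has a lower base rate.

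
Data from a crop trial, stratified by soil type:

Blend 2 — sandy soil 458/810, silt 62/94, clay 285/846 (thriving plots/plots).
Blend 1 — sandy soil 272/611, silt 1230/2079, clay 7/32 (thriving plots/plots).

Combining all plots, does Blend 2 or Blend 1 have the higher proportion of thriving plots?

Blend 1

Sandy soil: Blend 2 458/810 = 56.5%, Blend 1 272/611 = 44.5% → Blend 2
Silt: Blend 2 62/94 = 66.0%, Blend 1 1230/2079 = 59.2% → Blend 2
Clay: Blend 2 285/846 = 33.7%, Blend 1 7/32 = 21.9% → Blend 2
Overall: Blend 2 805/1750 = 46.0%, Blend 1 1509/2722 = 55.4% → Blend 1
(Blend 2 wins every soil group but Blend 1 wins overall — Blend 2's plots skew toward the low-rate clay group.)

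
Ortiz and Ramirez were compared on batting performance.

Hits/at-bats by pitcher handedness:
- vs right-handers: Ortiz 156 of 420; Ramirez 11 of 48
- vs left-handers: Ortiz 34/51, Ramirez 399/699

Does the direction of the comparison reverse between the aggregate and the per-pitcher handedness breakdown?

Yes

Vs right-handers: Ortiz 156/420 = 37.1%, Ramirez 11/48 = 22.9% → Ortiz
Vs left-handers: Ortiz 34/51 = 66.7%, Ramirez 399/699 = 57.1% → Ortiz
Overall: Ortiz 190/471 = 40.3%, Ramirez 410/747 = 54.9% → Ramirez
Ortiz wins each pitcher group but Ramirez wins overall — the comparison reverses. Ortiz's at-bats skew toward vs right-handers, which has a lower base rate.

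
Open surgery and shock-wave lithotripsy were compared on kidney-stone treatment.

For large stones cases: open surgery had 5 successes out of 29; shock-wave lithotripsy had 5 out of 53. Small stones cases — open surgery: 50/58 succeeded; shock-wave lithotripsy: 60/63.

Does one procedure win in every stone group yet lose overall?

Large stones: open surgery 5/29 = 17.2%, shock-wave lithotripsy 5/53 = 9.4% → open surgery
Small stones: open surgery 50/58 = 86.2%, shock-wave lithotripsy 60/63 = 95.2% → shock-wave lithotripsy
Overall: open surgery 55/87 = 63.2%, shock-wave lithotripsy 65/116 = 56.0% → open surgery
Neither sweeps: open surgery wins 1 of 2 groups, shock-wave lithotripsy wins 1. Open surgery wins overall but not every group — no Simpson reversal.

No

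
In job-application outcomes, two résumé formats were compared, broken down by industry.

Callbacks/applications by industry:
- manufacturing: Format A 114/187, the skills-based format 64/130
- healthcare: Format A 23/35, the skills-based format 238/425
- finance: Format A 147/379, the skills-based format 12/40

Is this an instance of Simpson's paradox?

Manufacturing: Format A 114/187 = 61.0%, the skills-based format 64/130 = 49.2% → Format A
Healthcare: Format A 23/35 = 65.7%, the skills-based format 238/425 = 56.0% → Format A
Finance: Format A 147/379 = 38.8%, the skills-based format 12/40 = 30.0% → Format A
Overall: Format A 284/601 = 47.3%, the skills-based format 314/595 = 52.8% → the skills-based format
Format A wins each industry group but the skills-based format wins overall — the comparison reverses. Format A's applications skew toward finance, which has a lower base rate.

Yes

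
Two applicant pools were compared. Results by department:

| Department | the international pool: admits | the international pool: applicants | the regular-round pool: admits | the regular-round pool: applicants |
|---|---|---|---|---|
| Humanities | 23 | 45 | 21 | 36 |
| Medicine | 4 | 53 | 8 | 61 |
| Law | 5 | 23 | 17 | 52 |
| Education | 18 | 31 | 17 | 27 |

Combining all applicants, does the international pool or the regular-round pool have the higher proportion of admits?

the regular-round pool

Humanities: the international pool 23/45 = 51.1%, the regular-round pool 21/36 = 58.3% → the regular-round pool
Medicine: the international pool 4/53 = 7.5%, the regular-round pool 8/61 = 13.1% → the regular-round pool
Law: the international pool 5/23 = 21.7%, the regular-round pool 17/52 = 32.7% → the regular-round pool
Education: the international pool 18/31 = 58.1%, the regular-round pool 17/27 = 63.0% → the regular-round pool
Overall: the international pool 50/152 = 32.9%, the regular-round pool 63/176 = 35.8% → the regular-round pool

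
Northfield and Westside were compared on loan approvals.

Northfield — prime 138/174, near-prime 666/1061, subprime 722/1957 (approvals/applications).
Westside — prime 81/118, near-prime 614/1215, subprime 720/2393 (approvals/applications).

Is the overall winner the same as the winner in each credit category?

Yes

Prime: Northfield 138/174 = 79.3%, Westside 81/118 = 68.6% → Northfield
Near-prime: Northfield 666/1061 = 62.8%, Westside 614/1215 = 50.5% → Northfield
Subprime: Northfield 722/1957 = 36.9%, Westside 720/2393 = 30.1% → Northfield
Overall: Northfield 1526/3192 = 47.8%, Westside 1415/3726 = 38.0% → Northfield
Northfield wins overall and in every credit group — no reversal.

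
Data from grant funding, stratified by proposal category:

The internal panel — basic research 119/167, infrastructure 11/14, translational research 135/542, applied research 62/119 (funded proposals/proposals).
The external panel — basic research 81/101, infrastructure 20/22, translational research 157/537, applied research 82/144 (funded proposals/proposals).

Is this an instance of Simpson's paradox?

Basic research: the internal panel 119/167 = 71.3%, the external panel 81/101 = 80.2% → the external panel
Infrastructure: the internal panel 11/14 = 78.6%, the external panel 20/22 = 90.9% → the external panel
Translational research: the internal panel 135/542 = 24.9%, the external panel 157/537 = 29.2% → the external panel
Applied research: the internal panel 62/119 = 52.1%, the external panel 82/144 = 56.9% → the external panel
Overall: the internal panel 327/842 = 38.8%, the external panel 340/804 = 42.3% → the external panel
The external panel wins overall and in every proposal group — no reversal.

No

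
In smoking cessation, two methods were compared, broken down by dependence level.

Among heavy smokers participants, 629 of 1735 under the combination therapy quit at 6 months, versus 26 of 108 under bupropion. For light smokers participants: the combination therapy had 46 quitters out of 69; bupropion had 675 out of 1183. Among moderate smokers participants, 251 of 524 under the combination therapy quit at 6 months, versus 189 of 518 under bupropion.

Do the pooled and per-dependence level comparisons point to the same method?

Heavy smokers: the combination therapy 629/1735 = 36.3%, bupropion 26/108 = 24.1% → the combination therapy
Light smokers: the combination therapy 46/69 = 66.7%, bupropion 675/1183 = 57.1% → the combination therapy
Moderate smokers: the combination therapy 251/524 = 47.9%, bupropion 189/518 = 36.5% → the combination therapy
Overall: the combination therapy 926/2328 = 39.8%, bupropion 890/1809 = 49.2% → bupropion
The combination therapy wins each dependence group but bupropion wins overall — the comparison reverses. The combination therapy's participants skew toward heavy smokers, which has a lower base rate.

No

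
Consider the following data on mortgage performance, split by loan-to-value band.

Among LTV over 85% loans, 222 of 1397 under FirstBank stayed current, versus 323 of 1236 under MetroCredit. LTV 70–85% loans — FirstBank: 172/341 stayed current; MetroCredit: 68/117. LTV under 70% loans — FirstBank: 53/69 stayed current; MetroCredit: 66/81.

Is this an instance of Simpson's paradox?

LTV over 85%: FirstBank 222/1397 = 15.9%, MetroCredit 323/1236 = 26.1% → MetroCredit
LTV 70–85%: FirstBank 172/341 = 50.4%, MetroCredit 68/117 = 58.1% → MetroCredit
LTV under 70%: FirstBank 53/69 = 76.8%, MetroCredit 66/81 = 81.5% → MetroCredit
Overall: FirstBank 447/1807 = 24.7%, MetroCredit 457/1434 = 31.9% → MetroCredit
MetroCredit wins overall and in every loan-to-value group — no reversal.

No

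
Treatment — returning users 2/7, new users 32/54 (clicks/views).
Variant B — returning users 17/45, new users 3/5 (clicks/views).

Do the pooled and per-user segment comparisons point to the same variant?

Returning users: Treatment 2/7 = 28.6%, Variant B 17/45 = 37.8% → Variant B
New users: Treatment 32/54 = 59.3%, Variant B 3/5 = 60.0% → Variant B
Overall: Treatment 34/61 = 55.7%, Variant B 20/50 = 40.0% → Treatment
Variant B wins each user group but Treatment wins overall — the comparison reverses. Variant B's views skew toward returning users, which has a lower base rate.

No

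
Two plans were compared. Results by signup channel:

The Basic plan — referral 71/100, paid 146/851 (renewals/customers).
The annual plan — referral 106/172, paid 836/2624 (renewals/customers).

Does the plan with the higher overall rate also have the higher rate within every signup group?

Referral: the Basic plan 71/100 = 71.0%, the annual plan 106/172 = 61.6% → the Basic plan
Paid: the Basic plan 146/851 = 17.2%, the annual plan 836/2624 = 31.9% → the annual plan
Overall: the Basic plan 217/951 = 22.8%, the annual plan 942/2796 = 33.7% → the annual plan
Neither sweeps: the Basic plan wins 1 of 2 groups, the annual plan wins 1. The annual plan wins overall but not every group — no Simpson reversal.

No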